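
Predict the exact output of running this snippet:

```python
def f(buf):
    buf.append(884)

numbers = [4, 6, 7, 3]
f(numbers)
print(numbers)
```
[4, 6, 7, 3, 884]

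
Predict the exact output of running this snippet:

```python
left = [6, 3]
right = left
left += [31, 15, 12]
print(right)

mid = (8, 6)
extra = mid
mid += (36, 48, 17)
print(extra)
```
[6, 3, 31, 15, 12]
(8, 6)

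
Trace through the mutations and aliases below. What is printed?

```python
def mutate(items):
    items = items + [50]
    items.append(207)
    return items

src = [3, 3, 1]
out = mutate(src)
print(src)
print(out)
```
[3, 3, 1]
[3, 3, 1, 50, 207]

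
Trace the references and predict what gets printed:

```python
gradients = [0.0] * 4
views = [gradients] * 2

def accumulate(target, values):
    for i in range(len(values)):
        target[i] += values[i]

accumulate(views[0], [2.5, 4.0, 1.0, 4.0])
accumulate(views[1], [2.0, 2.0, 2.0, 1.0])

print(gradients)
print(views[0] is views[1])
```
[4.5, 6.0, 3.0, 5.0]
True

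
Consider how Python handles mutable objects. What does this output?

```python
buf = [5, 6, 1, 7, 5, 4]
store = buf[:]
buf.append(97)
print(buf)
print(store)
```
[5, 6, 1, 7, 5, 4, 97]
[5, 6, 1, 7, 5, 4]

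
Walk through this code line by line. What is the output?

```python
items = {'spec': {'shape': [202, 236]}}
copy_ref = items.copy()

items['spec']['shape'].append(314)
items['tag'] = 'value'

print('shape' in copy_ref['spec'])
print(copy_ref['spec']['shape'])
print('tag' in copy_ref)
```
True
[202, 236, 314]
False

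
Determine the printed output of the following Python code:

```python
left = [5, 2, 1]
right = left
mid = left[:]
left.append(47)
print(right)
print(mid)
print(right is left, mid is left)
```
[5, 2, 1, 47]
[5, 2, 1]
True False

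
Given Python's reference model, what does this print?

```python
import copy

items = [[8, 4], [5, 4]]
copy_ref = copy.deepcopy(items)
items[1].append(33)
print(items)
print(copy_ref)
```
[[8, 4], [5, 4, 33]]
[[8, 4], [5, 4]]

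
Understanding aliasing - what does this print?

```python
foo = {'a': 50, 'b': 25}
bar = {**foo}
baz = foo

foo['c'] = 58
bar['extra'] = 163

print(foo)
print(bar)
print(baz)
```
{'a': 50, 'b': 25, 'c': 58}
{'a': 50, 'b': 25, 'extra': 163}
{'a': 50, 'b': 25, 'c': 58}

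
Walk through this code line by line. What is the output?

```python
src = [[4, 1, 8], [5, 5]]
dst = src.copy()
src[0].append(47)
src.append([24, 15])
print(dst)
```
[[4, 1, 8, 47], [5, 5]]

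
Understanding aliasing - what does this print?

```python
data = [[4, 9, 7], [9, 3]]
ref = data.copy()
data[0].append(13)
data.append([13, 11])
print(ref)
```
[[4, 9, 7, 13], [9, 3]]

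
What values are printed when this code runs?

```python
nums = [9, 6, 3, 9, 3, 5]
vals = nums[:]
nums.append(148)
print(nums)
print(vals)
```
[9, 6, 3, 9, 3, 5, 148]
[9, 6, 3, 9, 3, 5]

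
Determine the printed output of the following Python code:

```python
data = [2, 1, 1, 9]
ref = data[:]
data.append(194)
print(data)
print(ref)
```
[2, 1, 1, 9, 194]
[2, 1, 1, 9]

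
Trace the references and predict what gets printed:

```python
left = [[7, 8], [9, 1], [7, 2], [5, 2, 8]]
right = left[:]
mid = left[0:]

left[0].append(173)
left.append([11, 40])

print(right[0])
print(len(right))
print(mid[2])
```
[7, 8, 173]
4
[7, 2]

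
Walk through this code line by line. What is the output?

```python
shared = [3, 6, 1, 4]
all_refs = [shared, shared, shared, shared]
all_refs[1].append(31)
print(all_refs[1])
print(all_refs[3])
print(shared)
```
[3, 6, 1, 4, 31]
[3, 6, 1, 4, 31]
[3, 6, 1, 4, 31]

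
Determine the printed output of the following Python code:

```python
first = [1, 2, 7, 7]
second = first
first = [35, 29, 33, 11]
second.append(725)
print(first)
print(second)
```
[35, 29, 33, 11]
[1, 2, 7, 7, 725]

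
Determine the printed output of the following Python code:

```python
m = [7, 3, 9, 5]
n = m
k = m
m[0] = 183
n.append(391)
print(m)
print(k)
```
[183, 3, 9, 5, 391]
[183, 3, 9, 5, 391]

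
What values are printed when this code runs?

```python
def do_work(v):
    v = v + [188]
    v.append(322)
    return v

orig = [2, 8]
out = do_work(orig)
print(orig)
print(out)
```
[2, 8]
[2, 8, 188, 322]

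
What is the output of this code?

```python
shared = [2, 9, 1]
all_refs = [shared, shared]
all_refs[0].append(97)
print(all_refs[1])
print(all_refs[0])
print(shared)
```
[2, 9, 1, 97]
[2, 9, 1, 97]
[2, 9, 1, 97]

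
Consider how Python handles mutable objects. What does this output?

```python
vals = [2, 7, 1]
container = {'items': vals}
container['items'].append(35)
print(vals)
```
[2, 7, 1, 35]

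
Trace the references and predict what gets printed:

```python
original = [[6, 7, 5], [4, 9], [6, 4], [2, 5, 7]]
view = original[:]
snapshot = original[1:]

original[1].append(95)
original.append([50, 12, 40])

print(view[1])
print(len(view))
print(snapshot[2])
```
[4, 9, 95]
4
[2, 5, 7]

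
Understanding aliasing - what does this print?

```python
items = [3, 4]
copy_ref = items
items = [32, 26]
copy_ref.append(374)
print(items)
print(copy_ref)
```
[32, 26]
[3, 4, 374]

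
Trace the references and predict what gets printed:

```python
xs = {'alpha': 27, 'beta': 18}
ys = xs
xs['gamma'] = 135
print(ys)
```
{'alpha': 27, 'beta': 18, 'gamma': 135}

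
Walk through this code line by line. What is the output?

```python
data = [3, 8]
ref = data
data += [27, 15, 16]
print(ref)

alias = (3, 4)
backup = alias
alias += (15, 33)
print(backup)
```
[3, 8, 27, 15, 16]
(3, 4)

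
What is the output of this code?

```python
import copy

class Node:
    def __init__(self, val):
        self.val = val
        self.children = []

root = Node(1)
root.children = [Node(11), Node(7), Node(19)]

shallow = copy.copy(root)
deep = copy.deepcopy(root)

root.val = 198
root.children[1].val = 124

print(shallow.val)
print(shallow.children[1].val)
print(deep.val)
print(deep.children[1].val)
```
1
124
1
7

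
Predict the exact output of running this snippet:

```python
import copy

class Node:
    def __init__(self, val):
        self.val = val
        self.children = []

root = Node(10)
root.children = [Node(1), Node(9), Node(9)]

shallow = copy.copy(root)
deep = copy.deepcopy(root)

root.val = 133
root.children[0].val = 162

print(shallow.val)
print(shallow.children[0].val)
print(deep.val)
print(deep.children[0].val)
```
10
162
10
1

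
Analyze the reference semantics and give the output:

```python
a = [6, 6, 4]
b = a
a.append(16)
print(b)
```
[6, 6, 4, 16]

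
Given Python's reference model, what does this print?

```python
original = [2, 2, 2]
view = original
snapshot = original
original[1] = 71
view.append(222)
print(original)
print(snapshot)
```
[2, 71, 2, 222]
[2, 71, 2, 222]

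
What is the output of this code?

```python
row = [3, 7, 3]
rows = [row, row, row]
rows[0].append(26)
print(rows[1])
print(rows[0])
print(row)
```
[3, 7, 3, 26]
[3, 7, 3, 26]
[3, 7, 3, 26]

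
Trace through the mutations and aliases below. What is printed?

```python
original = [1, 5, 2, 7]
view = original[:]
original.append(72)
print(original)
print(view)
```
[1, 5, 2, 7, 72]
[1, 5, 2, 7]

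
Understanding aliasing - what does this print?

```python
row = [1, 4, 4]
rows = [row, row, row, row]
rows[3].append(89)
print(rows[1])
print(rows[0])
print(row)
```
[1, 4, 4, 89]
[1, 4, 4, 89]
[1, 4, 4, 89]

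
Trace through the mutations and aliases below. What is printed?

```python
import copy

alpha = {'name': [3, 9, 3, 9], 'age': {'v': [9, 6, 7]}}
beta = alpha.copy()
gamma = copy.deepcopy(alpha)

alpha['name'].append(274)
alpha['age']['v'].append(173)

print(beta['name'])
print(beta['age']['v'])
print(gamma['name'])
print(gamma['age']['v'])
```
[3, 9, 3, 9, 274]
[9, 6, 7, 173]
[3, 9, 3, 9]
[9, 6, 7]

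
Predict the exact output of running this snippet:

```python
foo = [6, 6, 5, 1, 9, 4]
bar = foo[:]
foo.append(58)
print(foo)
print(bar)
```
[6, 6, 5, 1, 9, 4, 58]
[6, 6, 5, 1, 9, 4]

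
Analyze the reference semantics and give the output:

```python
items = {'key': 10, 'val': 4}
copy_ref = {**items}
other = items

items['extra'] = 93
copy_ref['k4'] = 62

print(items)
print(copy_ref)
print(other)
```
{'key': 10, 'val': 4, 'extra': 93}
{'key': 10, 'val': 4, 'k4': 62}
{'key': 10, 'val': 4, 'extra': 93}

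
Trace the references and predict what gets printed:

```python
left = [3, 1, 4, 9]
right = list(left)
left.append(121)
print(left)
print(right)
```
[3, 1, 4, 9, 121]
[3, 1, 4, 9]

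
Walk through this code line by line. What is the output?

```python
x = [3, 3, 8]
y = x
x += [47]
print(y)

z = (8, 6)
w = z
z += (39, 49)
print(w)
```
[3, 3, 8, 47]
(8, 6)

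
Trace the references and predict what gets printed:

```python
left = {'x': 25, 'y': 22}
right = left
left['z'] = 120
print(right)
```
{'x': 25, 'y': 22, 'z': 120}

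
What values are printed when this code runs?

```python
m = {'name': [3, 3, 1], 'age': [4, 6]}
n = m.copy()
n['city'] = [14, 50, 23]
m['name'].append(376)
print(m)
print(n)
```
{'name': [3, 3, 1, 376], 'age': [4, 6]}
{'name': [3, 3, 1, 376], 'age': [4, 6], 'city': [14, 50, 23]}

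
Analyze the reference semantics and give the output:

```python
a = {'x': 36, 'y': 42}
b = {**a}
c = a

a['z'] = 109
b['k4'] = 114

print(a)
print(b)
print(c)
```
{'x': 36, 'y': 42, 'z': 109}
{'x': 36, 'y': 42, 'k4': 114}
{'x': 36, 'y': 42, 'z': 109}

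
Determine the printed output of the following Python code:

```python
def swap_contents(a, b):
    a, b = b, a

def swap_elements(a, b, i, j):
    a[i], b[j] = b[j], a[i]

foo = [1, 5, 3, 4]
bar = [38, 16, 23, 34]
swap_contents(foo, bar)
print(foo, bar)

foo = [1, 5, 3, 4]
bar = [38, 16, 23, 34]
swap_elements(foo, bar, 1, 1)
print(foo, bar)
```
[1, 5, 3, 4] [38, 16, 23, 34]
[1, 16, 3, 4] [38, 5, 23, 34]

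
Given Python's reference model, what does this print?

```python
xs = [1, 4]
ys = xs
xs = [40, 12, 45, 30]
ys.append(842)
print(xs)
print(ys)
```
[40, 12, 45, 30]
[1, 4, 842]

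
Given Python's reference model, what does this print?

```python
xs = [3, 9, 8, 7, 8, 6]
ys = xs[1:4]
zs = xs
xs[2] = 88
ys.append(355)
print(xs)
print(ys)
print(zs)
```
[3, 9, 88, 7, 8, 6]
[9, 8, 7, 355]
[3, 9, 88, 7, 8, 6]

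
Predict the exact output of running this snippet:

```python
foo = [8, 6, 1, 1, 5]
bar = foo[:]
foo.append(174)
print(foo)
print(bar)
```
[8, 6, 1, 1, 5, 174]
[8, 6, 1, 1, 5]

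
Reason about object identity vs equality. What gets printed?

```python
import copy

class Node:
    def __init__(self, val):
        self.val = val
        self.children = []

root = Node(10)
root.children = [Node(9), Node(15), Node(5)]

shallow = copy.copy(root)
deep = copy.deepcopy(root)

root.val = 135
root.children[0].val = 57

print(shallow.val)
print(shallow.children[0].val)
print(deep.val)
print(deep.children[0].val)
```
10
57
10
9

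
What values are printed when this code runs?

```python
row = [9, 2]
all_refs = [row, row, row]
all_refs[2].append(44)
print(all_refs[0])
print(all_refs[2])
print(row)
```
[9, 2, 44]
[9, 2, 44]
[9, 2, 44]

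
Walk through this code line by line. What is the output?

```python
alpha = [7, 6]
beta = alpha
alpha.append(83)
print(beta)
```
[7, 6, 83]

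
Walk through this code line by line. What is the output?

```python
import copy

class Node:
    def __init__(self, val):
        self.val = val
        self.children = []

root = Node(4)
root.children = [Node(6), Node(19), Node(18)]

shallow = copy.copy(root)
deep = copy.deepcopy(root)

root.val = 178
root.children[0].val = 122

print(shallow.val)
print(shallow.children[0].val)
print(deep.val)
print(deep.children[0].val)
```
4
122
4
6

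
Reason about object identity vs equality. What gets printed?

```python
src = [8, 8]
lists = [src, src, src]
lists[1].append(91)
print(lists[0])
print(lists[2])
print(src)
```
[8, 8, 91]
[8, 8, 91]
[8, 8, 91]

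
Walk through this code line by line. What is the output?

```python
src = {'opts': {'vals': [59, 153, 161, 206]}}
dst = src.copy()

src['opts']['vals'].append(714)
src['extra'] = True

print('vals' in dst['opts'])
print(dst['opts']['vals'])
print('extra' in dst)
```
True
[59, 153, 161, 206, 714]
False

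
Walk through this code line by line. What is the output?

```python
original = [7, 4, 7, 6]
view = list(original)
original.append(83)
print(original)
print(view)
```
[7, 4, 7, 6, 83]
[7, 4, 7, 6]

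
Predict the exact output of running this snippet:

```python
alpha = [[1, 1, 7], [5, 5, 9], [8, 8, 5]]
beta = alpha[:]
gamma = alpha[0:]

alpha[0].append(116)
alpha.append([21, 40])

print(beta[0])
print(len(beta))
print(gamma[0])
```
[1, 1, 7, 116]
3
[1, 1, 7, 116]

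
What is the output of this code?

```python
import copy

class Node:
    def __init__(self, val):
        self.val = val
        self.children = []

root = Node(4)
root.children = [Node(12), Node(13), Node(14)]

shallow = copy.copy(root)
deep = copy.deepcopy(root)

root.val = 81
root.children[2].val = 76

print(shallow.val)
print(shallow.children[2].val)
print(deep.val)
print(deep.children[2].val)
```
4
76
4
14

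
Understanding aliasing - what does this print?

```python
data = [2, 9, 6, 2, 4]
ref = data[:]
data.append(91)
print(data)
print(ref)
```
[2, 9, 6, 2, 4, 91]
[2, 9, 6, 2, 4]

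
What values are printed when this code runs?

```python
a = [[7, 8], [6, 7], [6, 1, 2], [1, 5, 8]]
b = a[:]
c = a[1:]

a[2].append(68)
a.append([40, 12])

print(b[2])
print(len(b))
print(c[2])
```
[6, 1, 2, 68]
4
[1, 5, 8]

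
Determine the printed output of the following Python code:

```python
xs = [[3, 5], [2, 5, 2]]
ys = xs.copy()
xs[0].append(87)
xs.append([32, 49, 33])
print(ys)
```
[[3, 5, 87], [2, 5, 2]]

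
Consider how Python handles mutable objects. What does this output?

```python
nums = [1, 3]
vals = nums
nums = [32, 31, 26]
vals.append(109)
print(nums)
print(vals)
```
[32, 31, 26]
[1, 3, 109]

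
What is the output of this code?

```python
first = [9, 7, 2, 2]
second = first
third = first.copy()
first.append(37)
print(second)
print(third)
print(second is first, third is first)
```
[9, 7, 2, 2, 37]
[9, 7, 2, 2]
True False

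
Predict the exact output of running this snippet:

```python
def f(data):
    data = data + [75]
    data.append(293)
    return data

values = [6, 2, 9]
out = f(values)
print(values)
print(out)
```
[6, 2, 9]
[6, 2, 9, 75, 293]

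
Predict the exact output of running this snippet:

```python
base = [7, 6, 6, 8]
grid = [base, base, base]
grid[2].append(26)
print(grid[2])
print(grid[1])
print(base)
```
[7, 6, 6, 8, 26]
[7, 6, 6, 8, 26]
[7, 6, 6, 8, 26]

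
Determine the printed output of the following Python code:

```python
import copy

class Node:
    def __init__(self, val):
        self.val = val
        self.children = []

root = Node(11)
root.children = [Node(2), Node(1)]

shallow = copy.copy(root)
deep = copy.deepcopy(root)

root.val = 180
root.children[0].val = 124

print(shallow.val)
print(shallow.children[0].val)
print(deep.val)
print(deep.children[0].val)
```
11
124
11
2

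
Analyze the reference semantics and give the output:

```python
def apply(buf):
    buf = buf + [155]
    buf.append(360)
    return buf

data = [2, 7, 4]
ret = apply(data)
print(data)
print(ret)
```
[2, 7, 4]
[2, 7, 4, 155, 360]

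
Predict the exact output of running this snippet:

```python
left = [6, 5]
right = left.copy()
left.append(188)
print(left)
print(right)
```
[6, 5, 188]
[6, 5]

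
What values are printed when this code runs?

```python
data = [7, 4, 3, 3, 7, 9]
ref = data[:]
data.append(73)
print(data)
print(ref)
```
[7, 4, 3, 3, 7, 9, 73]
[7, 4, 3, 3, 7, 9]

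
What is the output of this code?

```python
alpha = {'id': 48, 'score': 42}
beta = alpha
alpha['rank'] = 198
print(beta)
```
{'id': 48, 'score': 42, 'rank': 198}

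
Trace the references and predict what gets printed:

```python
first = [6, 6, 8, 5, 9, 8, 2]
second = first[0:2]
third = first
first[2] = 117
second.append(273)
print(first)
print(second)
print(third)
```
[6, 6, 117, 5, 9, 8, 2]
[6, 6, 273]
[6, 6, 117, 5, 9, 8, 2]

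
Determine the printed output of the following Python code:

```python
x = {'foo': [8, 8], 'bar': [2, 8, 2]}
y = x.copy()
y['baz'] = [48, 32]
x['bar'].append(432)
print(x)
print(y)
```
{'foo': [8, 8], 'bar': [2, 8, 2, 432]}
{'foo': [8, 8], 'bar': [2, 8, 2, 432], 'baz': [48, 32]}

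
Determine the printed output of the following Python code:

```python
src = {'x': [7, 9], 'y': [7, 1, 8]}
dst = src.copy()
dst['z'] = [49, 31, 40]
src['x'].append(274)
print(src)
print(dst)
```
{'x': [7, 9, 274], 'y': [7, 1, 8]}
{'x': [7, 9, 274], 'y': [7, 1, 8], 'z': [49, 31, 40]}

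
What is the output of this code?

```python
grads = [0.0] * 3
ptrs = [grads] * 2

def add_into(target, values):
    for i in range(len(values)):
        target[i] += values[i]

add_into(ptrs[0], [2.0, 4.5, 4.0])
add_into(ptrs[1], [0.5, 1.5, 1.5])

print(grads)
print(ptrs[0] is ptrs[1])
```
[2.5, 6.0, 5.5]
True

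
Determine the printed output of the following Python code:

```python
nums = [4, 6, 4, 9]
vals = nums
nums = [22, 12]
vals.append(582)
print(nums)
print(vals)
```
[22, 12]
[4, 6, 4, 9, 582]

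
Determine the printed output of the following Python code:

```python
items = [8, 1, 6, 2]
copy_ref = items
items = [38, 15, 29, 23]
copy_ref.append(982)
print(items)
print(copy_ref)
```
[38, 15, 29, 23]
[8, 1, 6, 2, 982]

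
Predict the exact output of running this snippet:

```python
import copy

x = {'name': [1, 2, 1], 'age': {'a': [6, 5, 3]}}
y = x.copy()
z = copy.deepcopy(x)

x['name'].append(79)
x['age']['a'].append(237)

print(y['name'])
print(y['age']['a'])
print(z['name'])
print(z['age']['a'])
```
[1, 2, 1, 79]
[6, 5, 3, 237]
[1, 2, 1]
[6, 5, 3]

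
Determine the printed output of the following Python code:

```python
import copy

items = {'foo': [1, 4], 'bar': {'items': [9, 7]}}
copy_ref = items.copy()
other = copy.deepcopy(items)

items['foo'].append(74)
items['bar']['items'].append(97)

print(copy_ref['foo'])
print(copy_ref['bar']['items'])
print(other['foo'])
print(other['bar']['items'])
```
[1, 4, 74]
[9, 7, 97]
[1, 4]
[9, 7]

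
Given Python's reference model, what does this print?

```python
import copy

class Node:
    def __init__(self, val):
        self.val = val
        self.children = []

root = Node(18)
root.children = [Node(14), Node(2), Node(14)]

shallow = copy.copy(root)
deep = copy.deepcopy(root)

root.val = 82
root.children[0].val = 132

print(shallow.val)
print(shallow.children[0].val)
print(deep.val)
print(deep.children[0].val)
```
18
132
18
14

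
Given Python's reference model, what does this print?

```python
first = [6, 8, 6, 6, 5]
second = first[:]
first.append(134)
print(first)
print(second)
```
[6, 8, 6, 6, 5, 134]
[6, 8, 6, 6, 5]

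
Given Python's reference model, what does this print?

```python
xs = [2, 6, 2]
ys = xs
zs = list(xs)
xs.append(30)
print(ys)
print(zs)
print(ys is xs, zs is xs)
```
[2, 6, 2, 30]
[2, 6, 2]
True False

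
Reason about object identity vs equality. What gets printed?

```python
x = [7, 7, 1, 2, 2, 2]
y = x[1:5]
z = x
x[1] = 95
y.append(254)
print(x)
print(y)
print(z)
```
[7, 95, 1, 2, 2, 2]
[7, 1, 2, 2, 254]
[7, 95, 1, 2, 2, 2]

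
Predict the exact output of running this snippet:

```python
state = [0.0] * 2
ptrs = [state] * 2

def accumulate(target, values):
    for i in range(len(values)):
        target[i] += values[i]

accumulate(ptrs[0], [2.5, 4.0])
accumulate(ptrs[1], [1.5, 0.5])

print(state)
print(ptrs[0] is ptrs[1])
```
[4.0, 4.5]
True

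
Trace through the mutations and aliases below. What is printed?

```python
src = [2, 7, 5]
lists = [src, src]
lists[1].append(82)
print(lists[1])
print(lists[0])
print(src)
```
[2, 7, 5, 82]
[2, 7, 5, 82]
[2, 7, 5, 82]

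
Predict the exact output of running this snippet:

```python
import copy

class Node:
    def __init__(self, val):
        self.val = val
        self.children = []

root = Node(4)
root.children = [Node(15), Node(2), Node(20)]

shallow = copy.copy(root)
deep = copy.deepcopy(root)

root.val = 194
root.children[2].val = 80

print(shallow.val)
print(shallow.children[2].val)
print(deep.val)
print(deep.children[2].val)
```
4
80
4
20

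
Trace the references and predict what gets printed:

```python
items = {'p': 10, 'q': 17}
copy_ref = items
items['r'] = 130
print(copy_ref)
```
{'p': 10, 'q': 17, 'r': 130}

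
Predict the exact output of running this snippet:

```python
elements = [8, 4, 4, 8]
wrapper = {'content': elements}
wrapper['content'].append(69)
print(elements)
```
[8, 4, 4, 8, 69]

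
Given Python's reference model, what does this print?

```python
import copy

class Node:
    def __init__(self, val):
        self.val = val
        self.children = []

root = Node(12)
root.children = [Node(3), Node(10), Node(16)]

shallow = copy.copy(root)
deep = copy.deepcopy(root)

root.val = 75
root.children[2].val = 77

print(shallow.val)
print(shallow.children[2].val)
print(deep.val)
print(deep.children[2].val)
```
12
77
12
16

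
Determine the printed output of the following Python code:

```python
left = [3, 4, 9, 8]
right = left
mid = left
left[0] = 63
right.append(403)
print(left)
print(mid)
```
[63, 4, 9, 8, 403]
[63, 4, 9, 8, 403]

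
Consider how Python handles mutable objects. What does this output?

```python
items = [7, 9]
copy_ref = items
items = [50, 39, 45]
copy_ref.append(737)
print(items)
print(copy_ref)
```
[50, 39, 45]
[7, 9, 737]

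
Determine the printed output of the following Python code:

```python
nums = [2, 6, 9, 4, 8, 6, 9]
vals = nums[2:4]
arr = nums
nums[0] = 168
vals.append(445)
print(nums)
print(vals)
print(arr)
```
[168, 6, 9, 4, 8, 6, 9]
[9, 4, 445]
[168, 6, 9, 4, 8, 6, 9]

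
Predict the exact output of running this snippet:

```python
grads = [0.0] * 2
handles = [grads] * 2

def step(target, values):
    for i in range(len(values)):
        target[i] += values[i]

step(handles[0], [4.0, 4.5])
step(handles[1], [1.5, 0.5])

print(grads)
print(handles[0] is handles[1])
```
[5.5, 5.0]
True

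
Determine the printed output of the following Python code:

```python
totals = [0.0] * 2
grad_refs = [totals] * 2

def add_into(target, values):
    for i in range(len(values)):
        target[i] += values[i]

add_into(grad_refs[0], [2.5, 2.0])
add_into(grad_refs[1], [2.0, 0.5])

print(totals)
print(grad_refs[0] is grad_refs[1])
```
[4.5, 2.5]
True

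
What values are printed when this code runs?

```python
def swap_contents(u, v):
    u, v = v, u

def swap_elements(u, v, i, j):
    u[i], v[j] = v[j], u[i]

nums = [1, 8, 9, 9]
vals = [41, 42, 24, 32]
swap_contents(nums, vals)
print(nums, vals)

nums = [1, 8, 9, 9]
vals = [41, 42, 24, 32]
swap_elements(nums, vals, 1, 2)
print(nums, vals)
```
[1, 8, 9, 9] [41, 42, 24, 32]
[1, 24, 9, 9] [41, 42, 8, 32]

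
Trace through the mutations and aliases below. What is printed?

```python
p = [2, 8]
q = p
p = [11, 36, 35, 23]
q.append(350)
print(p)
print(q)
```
[11, 36, 35, 23]
[2, 8, 350]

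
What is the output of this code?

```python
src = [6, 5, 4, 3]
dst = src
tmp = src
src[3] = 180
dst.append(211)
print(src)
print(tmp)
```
[6, 5, 4, 180, 211]
[6, 5, 4, 180, 211]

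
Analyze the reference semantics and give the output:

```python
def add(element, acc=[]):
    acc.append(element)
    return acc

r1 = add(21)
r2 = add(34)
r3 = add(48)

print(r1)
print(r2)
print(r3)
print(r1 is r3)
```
[21, 34, 48]
[21, 34, 48]
[21, 34, 48]
True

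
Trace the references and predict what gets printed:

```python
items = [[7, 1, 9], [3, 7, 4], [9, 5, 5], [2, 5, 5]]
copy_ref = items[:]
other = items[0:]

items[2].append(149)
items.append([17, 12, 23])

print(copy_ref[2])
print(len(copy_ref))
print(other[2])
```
[9, 5, 5, 149]
4
[9, 5, 5, 149]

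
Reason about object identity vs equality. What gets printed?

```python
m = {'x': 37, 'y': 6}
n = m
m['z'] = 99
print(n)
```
{'x': 37, 'y': 6, 'z': 99}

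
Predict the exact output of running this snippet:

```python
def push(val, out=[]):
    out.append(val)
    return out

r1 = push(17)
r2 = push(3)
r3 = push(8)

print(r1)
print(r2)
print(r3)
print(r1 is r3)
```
[17, 3, 8]
[17, 3, 8]
[17, 3, 8]
True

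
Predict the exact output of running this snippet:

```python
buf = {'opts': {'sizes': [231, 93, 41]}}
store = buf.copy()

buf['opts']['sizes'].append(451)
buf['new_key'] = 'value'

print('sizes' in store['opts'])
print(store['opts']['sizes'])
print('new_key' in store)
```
True
[231, 93, 41, 451]
False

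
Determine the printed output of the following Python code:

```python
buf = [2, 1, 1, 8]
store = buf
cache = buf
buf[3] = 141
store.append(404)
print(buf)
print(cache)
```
[2, 1, 1, 141, 404]
[2, 1, 1, 141, 404]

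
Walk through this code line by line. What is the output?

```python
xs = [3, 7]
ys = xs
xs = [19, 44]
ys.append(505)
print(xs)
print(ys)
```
[19, 44]
[3, 7, 505]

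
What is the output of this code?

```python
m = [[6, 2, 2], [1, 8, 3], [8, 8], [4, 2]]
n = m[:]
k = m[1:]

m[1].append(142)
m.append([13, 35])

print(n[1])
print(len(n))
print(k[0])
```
[1, 8, 3, 142]
4
[1, 8, 3, 142]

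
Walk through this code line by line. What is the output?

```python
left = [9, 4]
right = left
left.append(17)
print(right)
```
[9, 4, 17]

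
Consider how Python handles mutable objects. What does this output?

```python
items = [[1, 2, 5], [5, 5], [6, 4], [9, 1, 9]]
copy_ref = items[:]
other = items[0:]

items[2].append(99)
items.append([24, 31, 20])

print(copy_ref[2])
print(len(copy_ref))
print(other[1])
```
[6, 4, 99]
4
[5, 5]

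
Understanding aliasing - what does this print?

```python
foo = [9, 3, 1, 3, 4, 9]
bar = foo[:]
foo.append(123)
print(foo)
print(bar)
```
[9, 3, 1, 3, 4, 9, 123]
[9, 3, 1, 3, 4, 9]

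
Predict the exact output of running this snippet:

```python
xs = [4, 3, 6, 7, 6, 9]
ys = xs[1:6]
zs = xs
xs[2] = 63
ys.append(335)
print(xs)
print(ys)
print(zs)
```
[4, 3, 63, 7, 6, 9]
[3, 6, 7, 6, 9, 335]
[4, 3, 63, 7, 6, 9]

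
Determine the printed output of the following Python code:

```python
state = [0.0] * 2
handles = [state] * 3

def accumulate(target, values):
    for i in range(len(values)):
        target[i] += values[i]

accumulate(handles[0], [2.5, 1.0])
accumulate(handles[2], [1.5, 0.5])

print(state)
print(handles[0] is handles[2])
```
[4.0, 1.5]
True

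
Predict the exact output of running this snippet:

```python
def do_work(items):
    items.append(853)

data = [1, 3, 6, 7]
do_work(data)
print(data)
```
[1, 3, 6, 7, 853]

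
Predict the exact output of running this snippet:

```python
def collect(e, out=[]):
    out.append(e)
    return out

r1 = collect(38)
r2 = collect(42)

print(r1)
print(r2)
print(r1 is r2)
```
[38, 42]
[38, 42]
True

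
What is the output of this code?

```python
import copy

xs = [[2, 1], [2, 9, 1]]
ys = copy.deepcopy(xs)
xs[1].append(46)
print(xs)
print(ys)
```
[[2, 1], [2, 9, 1, 46]]
[[2, 1], [2, 9, 1]]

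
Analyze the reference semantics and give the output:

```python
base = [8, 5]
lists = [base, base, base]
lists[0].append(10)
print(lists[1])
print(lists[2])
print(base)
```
[8, 5, 10]
[8, 5, 10]
[8, 5, 10]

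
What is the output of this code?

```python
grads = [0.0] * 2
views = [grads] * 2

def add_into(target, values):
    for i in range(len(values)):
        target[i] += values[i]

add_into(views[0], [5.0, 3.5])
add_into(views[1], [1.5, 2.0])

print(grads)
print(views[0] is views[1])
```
[6.5, 5.5]
True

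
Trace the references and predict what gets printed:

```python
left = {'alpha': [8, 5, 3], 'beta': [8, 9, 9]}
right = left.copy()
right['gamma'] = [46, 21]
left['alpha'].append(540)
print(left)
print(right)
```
{'alpha': [8, 5, 3, 540], 'beta': [8, 9, 9]}
{'alpha': [8, 5, 3, 540], 'beta': [8, 9, 9], 'gamma': [46, 21]}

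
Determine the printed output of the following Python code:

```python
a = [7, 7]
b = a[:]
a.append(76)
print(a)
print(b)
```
[7, 7, 76]
[7, 7]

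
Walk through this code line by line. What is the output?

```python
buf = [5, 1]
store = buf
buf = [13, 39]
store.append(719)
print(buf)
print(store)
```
[13, 39]
[5, 1, 719]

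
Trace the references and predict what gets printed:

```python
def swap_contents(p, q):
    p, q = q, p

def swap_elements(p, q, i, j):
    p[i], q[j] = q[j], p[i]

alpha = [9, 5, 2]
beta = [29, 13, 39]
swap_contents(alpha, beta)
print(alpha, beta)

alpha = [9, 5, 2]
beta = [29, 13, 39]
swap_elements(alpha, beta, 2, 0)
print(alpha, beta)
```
[9, 5, 2] [29, 13, 39]
[9, 5, 29] [2, 13, 39]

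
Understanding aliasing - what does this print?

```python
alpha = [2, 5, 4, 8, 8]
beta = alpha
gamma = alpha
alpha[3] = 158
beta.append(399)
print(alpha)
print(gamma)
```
[2, 5, 4, 158, 8, 399]
[2, 5, 4, 158, 8, 399]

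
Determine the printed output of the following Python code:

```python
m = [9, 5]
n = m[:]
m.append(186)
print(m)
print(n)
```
[9, 5, 186]
[9, 5]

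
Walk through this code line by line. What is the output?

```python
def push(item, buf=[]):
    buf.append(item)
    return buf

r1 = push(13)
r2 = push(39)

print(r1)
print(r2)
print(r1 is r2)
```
[13, 39]
[13, 39]
True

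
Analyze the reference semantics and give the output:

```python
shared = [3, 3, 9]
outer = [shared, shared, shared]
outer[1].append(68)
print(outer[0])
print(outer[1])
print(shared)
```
[3, 3, 9, 68]
[3, 3, 9, 68]
[3, 3, 9, 68]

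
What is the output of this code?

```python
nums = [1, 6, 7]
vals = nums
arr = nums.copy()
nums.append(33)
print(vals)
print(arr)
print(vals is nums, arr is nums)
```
[1, 6, 7, 33]
[1, 6, 7]
True False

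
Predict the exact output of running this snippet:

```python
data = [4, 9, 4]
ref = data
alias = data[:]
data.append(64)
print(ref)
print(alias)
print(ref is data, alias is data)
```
[4, 9, 4, 64]
[4, 9, 4]
True False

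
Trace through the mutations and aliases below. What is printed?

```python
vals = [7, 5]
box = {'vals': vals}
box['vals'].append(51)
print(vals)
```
[7, 5, 51]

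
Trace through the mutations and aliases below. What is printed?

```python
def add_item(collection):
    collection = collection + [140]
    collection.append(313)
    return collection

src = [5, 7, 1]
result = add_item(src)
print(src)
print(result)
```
[5, 7, 1]
[5, 7, 1, 140, 313]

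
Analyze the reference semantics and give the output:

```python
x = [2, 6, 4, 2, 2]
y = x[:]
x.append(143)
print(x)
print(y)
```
[2, 6, 4, 2, 2, 143]
[2, 6, 4, 2, 2]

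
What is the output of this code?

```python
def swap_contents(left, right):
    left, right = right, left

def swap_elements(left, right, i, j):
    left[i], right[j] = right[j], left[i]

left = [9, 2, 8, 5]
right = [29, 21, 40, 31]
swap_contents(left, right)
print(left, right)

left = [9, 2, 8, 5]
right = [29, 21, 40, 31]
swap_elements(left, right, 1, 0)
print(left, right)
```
[9, 2, 8, 5] [29, 21, 40, 31]
[9, 29, 8, 5] [2, 21, 40, 31]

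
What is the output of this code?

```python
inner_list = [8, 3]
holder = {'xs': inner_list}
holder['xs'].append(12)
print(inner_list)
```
[8, 3, 12]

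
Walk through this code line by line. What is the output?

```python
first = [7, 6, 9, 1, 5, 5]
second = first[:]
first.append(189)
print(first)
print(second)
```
[7, 6, 9, 1, 5, 5, 189]
[7, 6, 9, 1, 5, 5]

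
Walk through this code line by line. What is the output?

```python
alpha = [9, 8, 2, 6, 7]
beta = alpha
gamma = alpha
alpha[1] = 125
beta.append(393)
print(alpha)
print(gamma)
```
[9, 125, 2, 6, 7, 393]
[9, 125, 2, 6, 7, 393]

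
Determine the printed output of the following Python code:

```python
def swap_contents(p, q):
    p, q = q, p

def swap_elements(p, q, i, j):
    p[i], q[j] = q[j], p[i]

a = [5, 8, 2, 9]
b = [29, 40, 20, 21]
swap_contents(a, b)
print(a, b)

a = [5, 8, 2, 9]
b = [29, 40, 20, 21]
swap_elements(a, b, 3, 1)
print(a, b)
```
[5, 8, 2, 9] [29, 40, 20, 21]
[5, 8, 2, 40] [29, 9, 20, 21]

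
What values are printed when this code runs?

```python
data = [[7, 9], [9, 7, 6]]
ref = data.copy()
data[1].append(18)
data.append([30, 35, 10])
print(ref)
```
[[7, 9], [9, 7, 6, 18]]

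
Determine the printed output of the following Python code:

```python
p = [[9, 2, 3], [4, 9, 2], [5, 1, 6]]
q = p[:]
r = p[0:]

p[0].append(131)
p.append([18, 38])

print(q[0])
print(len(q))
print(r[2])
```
[9, 2, 3, 131]
3
[5, 1, 6]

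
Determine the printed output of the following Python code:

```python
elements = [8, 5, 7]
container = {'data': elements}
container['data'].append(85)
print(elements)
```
[8, 5, 7, 85]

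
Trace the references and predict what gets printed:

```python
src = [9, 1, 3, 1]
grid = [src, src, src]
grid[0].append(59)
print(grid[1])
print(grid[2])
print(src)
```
[9, 1, 3, 1, 59]
[9, 1, 3, 1, 59]
[9, 1, 3, 1, 59]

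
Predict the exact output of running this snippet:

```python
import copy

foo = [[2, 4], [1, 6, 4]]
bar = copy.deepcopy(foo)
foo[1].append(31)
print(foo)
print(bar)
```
[[2, 4], [1, 6, 4, 31]]
[[2, 4], [1, 6, 4]]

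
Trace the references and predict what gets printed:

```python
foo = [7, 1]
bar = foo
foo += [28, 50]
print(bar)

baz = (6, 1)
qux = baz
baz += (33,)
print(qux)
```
[7, 1, 28, 50]
(6, 1)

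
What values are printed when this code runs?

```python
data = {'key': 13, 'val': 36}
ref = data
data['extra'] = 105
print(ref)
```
{'key': 13, 'val': 36, 'extra': 105}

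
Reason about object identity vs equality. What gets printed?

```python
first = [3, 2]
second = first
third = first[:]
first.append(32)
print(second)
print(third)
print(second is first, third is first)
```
[3, 2, 32]
[3, 2]
True False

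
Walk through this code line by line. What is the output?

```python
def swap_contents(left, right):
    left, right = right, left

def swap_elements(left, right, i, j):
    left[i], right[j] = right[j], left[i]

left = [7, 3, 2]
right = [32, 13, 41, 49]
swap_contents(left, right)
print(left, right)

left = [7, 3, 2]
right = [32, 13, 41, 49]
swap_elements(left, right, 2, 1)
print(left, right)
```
[7, 3, 2] [32, 13, 41, 49]
[7, 3, 13] [32, 2, 41, 49]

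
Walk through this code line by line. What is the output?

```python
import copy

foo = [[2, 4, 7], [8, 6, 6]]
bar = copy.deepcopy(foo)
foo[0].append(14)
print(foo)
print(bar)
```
[[2, 4, 7, 14], [8, 6, 6]]
[[2, 4, 7], [8, 6, 6]]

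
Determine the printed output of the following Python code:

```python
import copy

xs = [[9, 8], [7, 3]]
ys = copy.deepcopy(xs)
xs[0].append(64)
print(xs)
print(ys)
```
[[9, 8, 64], [7, 3]]
[[9, 8], [7, 3]]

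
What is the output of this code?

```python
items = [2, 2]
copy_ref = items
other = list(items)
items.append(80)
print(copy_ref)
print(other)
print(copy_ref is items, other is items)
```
[2, 2, 80]
[2, 2]
True False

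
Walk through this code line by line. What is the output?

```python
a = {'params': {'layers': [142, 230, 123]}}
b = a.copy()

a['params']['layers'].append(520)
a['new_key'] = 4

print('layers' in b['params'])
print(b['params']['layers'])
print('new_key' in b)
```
True
[142, 230, 123, 520]
False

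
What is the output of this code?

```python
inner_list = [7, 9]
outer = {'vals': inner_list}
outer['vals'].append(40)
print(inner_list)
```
[7, 9, 40]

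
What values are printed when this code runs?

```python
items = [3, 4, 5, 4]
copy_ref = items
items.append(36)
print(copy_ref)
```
[3, 4, 5, 4, 36]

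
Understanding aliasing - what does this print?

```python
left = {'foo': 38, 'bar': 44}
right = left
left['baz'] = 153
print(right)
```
{'foo': 38, 'bar': 44, 'baz': 153}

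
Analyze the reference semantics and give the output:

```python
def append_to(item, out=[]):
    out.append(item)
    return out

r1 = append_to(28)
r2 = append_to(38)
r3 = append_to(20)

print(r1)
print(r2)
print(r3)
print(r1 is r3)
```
[28, 38, 20]
[28, 38, 20]
[28, 38, 20]
True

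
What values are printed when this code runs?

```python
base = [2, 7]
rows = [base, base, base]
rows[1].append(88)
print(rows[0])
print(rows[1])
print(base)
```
[2, 7, 88]
[2, 7, 88]
[2, 7, 88]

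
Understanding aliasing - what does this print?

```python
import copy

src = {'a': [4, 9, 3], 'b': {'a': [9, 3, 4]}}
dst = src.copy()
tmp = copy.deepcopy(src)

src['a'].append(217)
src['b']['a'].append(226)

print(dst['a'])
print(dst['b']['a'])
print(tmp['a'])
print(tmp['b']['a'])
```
[4, 9, 3, 217]
[9, 3, 4, 226]
[4, 9, 3]
[9, 3, 4]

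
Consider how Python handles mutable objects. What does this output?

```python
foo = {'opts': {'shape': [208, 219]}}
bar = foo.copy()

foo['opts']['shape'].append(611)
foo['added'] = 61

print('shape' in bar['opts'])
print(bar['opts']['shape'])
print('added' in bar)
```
True
[208, 219, 611]
False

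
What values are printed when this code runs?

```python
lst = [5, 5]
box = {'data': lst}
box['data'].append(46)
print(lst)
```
[5, 5, 46]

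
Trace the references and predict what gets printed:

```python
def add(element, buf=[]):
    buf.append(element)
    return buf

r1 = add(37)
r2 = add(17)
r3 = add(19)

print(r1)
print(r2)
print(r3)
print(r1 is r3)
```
[37, 17, 19]
[37, 17, 19]
[37, 17, 19]
True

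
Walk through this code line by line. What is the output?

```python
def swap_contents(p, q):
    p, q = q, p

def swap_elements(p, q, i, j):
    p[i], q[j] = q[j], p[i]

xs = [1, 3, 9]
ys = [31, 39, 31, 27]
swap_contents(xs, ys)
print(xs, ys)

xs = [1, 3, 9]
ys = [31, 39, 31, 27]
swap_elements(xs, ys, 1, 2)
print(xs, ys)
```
[1, 3, 9] [31, 39, 31, 27]
[1, 31, 9] [31, 39, 3, 27]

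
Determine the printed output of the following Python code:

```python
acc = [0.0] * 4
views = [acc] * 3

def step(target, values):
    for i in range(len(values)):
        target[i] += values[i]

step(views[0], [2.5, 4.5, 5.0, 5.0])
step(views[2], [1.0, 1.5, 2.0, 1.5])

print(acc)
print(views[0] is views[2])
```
[3.5, 6.0, 7.0, 6.5]
True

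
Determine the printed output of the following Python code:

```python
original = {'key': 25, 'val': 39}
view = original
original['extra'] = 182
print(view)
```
{'key': 25, 'val': 39, 'extra': 182}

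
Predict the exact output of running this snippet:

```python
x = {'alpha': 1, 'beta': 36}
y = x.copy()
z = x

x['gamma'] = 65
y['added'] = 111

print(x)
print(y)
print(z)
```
{'alpha': 1, 'beta': 36, 'gamma': 65}
{'alpha': 1, 'beta': 36, 'added': 111}
{'alpha': 1, 'beta': 36, 'gamma': 65}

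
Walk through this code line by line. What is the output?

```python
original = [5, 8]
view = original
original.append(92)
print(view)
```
[5, 8, 92]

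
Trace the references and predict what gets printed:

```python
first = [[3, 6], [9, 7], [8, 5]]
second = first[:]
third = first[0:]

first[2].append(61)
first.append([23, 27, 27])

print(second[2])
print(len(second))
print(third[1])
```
[8, 5, 61]
3
[9, 7]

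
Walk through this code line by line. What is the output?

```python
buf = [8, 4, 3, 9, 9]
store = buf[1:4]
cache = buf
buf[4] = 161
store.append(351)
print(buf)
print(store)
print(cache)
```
[8, 4, 3, 9, 161]
[4, 3, 9, 351]
[8, 4, 3, 9, 161]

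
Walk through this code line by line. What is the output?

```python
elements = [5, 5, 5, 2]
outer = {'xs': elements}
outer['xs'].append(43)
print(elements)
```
[5, 5, 5, 2, 43]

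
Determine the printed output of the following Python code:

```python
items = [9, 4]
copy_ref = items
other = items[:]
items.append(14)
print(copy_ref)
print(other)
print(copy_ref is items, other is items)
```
[9, 4, 14]
[9, 4]
True False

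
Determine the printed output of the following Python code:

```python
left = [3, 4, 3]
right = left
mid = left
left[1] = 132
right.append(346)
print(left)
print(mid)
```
[3, 132, 3, 346]
[3, 132, 3, 346]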